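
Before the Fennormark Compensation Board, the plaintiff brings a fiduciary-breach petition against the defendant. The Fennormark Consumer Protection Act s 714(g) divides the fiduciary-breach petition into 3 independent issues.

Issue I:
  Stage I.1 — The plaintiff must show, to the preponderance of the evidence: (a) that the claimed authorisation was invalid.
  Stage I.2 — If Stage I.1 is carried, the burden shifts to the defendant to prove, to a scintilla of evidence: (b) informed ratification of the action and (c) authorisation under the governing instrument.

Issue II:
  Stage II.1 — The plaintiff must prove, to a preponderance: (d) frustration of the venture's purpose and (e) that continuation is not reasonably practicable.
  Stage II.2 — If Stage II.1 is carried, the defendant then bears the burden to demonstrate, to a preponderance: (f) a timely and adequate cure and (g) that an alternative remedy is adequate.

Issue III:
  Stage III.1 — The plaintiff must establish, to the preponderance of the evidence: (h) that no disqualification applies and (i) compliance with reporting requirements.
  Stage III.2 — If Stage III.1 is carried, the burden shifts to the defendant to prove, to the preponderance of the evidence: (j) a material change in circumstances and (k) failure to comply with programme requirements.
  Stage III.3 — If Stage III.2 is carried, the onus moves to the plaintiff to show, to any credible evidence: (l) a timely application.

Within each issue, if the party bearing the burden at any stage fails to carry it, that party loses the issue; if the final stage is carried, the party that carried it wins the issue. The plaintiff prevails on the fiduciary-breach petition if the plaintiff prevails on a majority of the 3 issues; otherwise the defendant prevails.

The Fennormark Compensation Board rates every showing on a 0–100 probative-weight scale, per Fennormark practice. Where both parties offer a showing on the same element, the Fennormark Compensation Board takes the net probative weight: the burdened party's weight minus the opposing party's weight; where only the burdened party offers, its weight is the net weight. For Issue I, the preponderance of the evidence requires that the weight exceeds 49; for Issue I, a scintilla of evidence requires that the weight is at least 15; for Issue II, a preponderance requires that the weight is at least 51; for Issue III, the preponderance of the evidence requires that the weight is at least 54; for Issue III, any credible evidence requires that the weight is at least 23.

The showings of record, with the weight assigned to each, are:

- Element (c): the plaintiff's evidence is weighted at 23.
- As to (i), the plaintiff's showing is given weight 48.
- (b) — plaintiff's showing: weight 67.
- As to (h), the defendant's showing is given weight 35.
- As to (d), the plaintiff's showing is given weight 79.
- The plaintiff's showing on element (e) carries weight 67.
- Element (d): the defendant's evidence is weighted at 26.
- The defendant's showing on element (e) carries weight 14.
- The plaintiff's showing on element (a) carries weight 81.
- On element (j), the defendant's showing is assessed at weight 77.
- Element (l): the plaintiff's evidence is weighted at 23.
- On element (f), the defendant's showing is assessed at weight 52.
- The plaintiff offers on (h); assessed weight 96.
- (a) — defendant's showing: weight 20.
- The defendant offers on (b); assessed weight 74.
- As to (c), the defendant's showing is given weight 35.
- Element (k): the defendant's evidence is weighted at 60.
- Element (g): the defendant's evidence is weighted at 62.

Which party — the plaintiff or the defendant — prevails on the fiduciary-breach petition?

defendant

— Issue I —
Stage I.1 — burden on plaintiff; standard: the preponderance of the evidence (weight exceeds 49).
    (a): 81 − 20 = 61 > 49 [met]
  Stage I.1 carried; the burden shifts to the defendant.
Stage I.2 — burden on defendant; standard: a scintilla of evidence (weight is at least 15).
    (b): 74 − 67 = 7 < 15 [not met]
    (c): 35 − 23 = 12 < 15 [not met]
  Not every element is met, so the defendant fails to carry Stage I.2.
So the plaintiff prevails on this issue.
— Issue II —
At Stage II.1 the plaintiff must meet a preponderance (weight is at least 51): on (d) the weight is 79 less the opposing 26 gives net 53, ≥ 51, so (d) meets the standard; on (e) the weight is 67 less the opposing 14 gives net 53, ≥ 51, so (e) meets the standard.
  Stage II.1 is satisfied; the onus moves to the defendant.
At Stage II.2 the defendant must meet a preponderance (weight is at least 51): on (f) the weight is 52, which does reach 51, so (f) meets the standard; on (g) the weight is 62, ≥ 51, so (g) meets the standard.
  Stage II.2 carried; the final stage is satisfied.
All stages carried — the defendant prevails on this issue.
— Issue III —
At Stage III.1 the plaintiff must meet the preponderance of the evidence (weight is at least 54): on (h) the weight is 96 less the opposing 35 gives net 61, which does reach 54, so (h) meets the standard; on (i) the weight is 48, < 54, so (i) does not meet the standard.
  Not every element is met, so the plaintiff fails to carry Stage III.1.
So the defendant prevails on this issue.
Per-issue: Issue I → plaintiff; Issue II → defendant; Issue III → defendant. The plaintiff must prevail on a majority of issues; overall, the defendant prevails.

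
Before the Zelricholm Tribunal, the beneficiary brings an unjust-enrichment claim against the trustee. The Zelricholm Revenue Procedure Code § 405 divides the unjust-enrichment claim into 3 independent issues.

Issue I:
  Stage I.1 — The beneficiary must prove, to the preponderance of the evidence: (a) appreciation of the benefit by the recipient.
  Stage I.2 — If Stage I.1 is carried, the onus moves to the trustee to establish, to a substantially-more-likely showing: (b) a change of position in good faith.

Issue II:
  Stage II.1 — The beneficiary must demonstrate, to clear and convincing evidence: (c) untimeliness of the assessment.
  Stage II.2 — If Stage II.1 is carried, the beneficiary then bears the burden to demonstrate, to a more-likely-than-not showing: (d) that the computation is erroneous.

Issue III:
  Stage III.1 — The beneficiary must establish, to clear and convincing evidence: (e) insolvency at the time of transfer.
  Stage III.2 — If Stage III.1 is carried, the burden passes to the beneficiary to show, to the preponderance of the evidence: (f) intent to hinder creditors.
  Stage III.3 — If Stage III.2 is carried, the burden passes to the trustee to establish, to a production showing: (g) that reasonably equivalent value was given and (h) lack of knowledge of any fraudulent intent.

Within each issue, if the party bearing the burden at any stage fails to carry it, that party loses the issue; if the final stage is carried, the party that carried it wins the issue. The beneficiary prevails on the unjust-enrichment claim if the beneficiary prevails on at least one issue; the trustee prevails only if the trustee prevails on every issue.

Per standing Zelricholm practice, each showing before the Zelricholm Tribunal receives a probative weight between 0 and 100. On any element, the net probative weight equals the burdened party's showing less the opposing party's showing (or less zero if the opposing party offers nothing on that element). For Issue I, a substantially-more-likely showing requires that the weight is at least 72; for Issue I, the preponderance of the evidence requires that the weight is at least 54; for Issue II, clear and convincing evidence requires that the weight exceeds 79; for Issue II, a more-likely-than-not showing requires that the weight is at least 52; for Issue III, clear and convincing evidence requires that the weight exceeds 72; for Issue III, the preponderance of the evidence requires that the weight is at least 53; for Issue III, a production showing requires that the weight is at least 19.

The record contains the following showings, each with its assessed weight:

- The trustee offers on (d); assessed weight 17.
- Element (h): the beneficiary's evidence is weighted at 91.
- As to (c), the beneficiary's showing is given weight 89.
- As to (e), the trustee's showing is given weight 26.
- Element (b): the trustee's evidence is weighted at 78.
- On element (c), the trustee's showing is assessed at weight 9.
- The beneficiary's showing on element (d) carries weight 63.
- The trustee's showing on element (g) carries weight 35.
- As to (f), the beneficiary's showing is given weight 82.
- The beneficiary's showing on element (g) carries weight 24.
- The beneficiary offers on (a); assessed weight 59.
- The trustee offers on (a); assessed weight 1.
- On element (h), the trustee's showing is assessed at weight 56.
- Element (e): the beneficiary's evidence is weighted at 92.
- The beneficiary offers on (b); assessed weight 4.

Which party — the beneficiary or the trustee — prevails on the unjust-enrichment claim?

trustee

— Issue I —
At Stage I.1 the beneficiary must meet the preponderance of the evidence (weight is at least 54): on (a) the weight is 59 less the opposing 1 gives net 58, ≥ 54, so (a) meets the standard.
  Stage I.1 is satisfied; the onus moves to the trustee.
At Stage I.2 the trustee must meet a substantially-more-likely showing (weight is at least 72): on (b) the weight is 78 less the opposing 4 gives net 74, ≥ 72, so (b) meets the standard.
  All elements met at the final stage.
Every stage carried; the trustee prevails on this issue.
— Issue II —
At Stage II.1 the beneficiary must meet clear and convincing evidence (weight exceeds 79): on (c) the weight is 89 less the opposing 9 gives net 80, > 79, so (c) meets the standard.
  All elements met. The beneficiary retains the burden for Stage II.2.
At Stage II.2 the beneficiary must meet a more-likely-than-not showing (weight is at least 52): on (d) the weight is 63 less the opposing 17 gives net 46, which does not reach 52, so (d) does not meet the standard.
  Not every element is met, so the beneficiary fails to carry Stage II.2.
The trustee prevails on this issue.
— Issue III —
At Stage III.1 the beneficiary must meet clear and convincing evidence (weight exceeds 72): on (e) the weight is 92 less the opposing 26 gives net 66, ≤ 72, so (e) does not meet the standard.
  Not every element is met, so the beneficiary fails to carry Stage III.1.
The analysis ends at Stage III.1; the trustee prevails on this issue.
Per-issue: Issue I → trustee; Issue II → trustee; Issue III → trustee. The beneficiary must prevail on at least one issue; overall, the trustee prevails.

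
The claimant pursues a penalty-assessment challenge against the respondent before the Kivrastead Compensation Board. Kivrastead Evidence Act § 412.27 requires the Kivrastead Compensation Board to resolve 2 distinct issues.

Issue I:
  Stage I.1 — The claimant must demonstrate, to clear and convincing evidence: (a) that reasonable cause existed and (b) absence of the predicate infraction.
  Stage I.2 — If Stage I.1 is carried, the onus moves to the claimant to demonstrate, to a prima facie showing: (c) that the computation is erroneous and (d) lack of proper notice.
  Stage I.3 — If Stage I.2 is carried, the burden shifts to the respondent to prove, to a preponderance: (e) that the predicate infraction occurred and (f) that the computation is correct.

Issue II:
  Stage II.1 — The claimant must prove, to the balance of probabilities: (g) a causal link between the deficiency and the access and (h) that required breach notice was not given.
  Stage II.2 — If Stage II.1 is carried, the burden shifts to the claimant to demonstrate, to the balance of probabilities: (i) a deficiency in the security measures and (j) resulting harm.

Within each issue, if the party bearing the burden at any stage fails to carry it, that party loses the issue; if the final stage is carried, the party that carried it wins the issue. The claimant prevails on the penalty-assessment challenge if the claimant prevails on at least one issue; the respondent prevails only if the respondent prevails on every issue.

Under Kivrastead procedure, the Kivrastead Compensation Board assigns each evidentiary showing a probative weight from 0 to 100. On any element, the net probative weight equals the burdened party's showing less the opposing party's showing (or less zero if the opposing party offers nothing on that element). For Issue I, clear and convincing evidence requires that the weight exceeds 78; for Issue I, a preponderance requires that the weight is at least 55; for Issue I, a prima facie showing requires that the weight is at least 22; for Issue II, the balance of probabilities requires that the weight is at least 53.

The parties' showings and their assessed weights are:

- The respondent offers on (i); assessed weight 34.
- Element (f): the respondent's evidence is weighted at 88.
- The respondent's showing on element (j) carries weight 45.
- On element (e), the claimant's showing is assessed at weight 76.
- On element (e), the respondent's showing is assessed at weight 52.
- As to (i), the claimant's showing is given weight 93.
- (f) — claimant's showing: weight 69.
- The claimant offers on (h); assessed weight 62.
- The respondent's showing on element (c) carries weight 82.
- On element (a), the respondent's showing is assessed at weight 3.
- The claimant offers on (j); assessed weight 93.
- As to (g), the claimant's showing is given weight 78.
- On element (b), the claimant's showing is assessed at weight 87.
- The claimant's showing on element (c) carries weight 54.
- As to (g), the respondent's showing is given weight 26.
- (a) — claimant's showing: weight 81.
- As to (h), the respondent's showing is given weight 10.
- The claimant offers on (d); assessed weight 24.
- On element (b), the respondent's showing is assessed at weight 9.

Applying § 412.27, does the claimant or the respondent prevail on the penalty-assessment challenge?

— Issue I —
At Stage I.1 the claimant must meet clear and convincing evidence (weight exceeds 78): on (a) the weight is 81 less the opposing 3 gives net 78, which does not exceed 78, so (a) does not meet the standard; on (b) the weight is 87 less the opposing 9 gives net 78, which does not exceed 78, so (b) does not meet the standard.
  The claimant does not carry Stage I.1.
The respondent prevails on this issue.
— Issue II —
Stage II.1 — burden on claimant; standard: the balance of probabilities (weight is at least 53).
    (g): 78 − 26 = 52 < 53 [not met]
    (h): 62 − 10 = 52 < 53 [not met]
  Stage II.1 not carried; the claimant fails its burden.
The analysis ends at Stage II.1; the respondent prevails on this issue.
Per-issue: Issue I → respondent; Issue II → respondent. The claimant must prevail on at least one issue; overall, the respondent prevails.

respondent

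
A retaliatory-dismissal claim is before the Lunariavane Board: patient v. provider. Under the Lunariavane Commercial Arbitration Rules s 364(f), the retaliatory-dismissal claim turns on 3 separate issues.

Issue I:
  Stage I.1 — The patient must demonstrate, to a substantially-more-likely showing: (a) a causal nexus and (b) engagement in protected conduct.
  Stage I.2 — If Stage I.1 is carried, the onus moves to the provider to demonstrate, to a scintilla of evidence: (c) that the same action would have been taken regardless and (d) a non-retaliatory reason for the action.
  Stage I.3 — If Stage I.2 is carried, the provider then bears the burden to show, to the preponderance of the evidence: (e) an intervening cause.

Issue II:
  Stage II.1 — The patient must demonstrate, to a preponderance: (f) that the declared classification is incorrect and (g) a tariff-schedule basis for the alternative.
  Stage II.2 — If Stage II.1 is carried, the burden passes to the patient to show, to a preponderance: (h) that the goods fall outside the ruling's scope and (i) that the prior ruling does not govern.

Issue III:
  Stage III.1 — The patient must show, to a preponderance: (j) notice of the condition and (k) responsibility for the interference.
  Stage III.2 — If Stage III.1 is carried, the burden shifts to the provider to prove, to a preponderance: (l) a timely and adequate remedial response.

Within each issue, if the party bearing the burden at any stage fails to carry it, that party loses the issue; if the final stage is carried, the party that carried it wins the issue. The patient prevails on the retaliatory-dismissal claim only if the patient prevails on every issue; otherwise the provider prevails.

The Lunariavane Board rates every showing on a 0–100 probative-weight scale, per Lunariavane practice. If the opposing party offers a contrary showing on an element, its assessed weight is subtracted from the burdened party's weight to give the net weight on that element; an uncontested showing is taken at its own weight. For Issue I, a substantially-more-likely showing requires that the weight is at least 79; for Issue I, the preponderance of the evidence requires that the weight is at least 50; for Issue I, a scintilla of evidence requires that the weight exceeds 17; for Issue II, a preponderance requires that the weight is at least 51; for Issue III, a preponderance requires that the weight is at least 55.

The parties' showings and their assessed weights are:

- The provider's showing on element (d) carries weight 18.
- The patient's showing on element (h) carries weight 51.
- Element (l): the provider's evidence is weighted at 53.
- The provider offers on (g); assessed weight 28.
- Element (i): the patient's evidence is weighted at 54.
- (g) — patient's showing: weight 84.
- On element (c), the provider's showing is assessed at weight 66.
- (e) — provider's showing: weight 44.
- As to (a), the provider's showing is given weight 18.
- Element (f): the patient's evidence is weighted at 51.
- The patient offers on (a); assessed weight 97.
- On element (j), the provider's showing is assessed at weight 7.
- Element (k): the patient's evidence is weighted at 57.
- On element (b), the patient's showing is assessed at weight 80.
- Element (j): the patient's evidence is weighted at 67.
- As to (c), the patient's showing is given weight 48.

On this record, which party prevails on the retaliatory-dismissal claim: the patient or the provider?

patient

— Issue I —
Stage I.1 (patient, a substantially-more-likely showing, weight is at least 79): (a) net 97−18=79 ≥ 79 — meets; (b) 80 ≥ 79 — meets.
  All elements met. The burden passes to the provider.
Stage I.2 (provider, a scintilla of evidence, weight exceeds 17): (c) net 66−48=18 > 17 — meets; (d) 18 > 17 — meets.
  All elements met. The provider retains the burden for Stage I.3.
Stage I.3 (provider, the preponderance of the evidence, weight is at least 50): (e) 44 < 50 — fails.
  Stage I.3 not carried; the provider fails its burden.
The analysis ends at Stage I.3; the patient prevails on this issue.
— Issue II —
Stage II.1 (patient, a preponderance, weight is at least 51): (f) 51 ≥ 51 — meets; (g) net 84−28=56 ≥ 51 — meets.
  Stage II.1 carried; the burden remains with the patient.
Stage II.2 (patient, a preponderance, weight is at least 51): (h) 51 ≥ 51 — meets; (i) 54 ≥ 51 — meets.
  All elements met at the final stage.
Every stage carried; the patient prevails on this issue.
— Issue III —
Stage III.1 (patient, a preponderance, weight is at least 55): (j) net 67−7=60 ≥ 55 — meets; (k) 57 ≥ 55 — meets.
  All elements met. The burden passes to the provider.
Stage III.2 (provider, a preponderance, weight is at least 55): (l) 53 < 55 — fails.
  The provider does not carry Stage III.2.
The patient prevails on this issue.
Per-issue: Issue I → patient; Issue II → patient; Issue III → patient. The patient must prevail on every issue; overall, the patient prevails.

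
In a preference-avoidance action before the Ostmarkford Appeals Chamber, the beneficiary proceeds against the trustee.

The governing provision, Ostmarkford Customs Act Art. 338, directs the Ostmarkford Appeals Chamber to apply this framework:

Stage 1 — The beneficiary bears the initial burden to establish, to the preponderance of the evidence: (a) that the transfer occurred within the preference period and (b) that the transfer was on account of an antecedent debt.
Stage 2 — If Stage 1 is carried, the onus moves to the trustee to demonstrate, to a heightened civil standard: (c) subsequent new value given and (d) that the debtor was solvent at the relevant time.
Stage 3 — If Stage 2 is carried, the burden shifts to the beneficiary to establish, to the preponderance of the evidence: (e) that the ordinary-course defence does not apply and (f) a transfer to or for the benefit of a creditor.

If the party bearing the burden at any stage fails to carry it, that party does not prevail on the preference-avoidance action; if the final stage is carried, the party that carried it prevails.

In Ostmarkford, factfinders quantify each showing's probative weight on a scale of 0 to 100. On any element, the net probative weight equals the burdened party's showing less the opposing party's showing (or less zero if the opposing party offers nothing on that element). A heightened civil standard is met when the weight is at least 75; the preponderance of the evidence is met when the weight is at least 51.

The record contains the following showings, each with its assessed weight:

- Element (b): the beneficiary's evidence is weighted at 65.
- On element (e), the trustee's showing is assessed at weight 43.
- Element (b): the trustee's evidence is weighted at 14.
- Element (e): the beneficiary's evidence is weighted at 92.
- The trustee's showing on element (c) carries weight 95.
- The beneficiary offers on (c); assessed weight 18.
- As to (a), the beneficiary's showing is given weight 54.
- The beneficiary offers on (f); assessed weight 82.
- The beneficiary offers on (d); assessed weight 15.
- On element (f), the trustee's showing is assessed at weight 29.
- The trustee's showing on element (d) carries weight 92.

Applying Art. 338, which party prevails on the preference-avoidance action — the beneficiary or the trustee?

Stage 1 — burden on beneficiary; standard: the preponderance of the evidence (weight is at least 51).
    (a): 54 ≥ 51 [met]
    (b): 65 − 14 = 51 ≥ 51 [met]
  All elements met. The burden passes to the trustee.
Stage 2 — burden on trustee; standard: a heightened civil standard (weight is at least 75).
    (c): 95 − 18 = 77 ≥ 75 [met]
    (d): 92 − 15 = 77 ≥ 75 [met]
  Stage 2 carried; the burden shifts to the beneficiary.
Stage 3 — burden on beneficiary; standard: the preponderance of the evidence (weight is at least 51).
    (e): 92 − 43 = 49 < 51 [not met]
    (f): 82 − 29 = 53 ≥ 51 [met]
  Not every element is met, so the beneficiary fails to carry Stage 3.
The trustee prevails.

trustee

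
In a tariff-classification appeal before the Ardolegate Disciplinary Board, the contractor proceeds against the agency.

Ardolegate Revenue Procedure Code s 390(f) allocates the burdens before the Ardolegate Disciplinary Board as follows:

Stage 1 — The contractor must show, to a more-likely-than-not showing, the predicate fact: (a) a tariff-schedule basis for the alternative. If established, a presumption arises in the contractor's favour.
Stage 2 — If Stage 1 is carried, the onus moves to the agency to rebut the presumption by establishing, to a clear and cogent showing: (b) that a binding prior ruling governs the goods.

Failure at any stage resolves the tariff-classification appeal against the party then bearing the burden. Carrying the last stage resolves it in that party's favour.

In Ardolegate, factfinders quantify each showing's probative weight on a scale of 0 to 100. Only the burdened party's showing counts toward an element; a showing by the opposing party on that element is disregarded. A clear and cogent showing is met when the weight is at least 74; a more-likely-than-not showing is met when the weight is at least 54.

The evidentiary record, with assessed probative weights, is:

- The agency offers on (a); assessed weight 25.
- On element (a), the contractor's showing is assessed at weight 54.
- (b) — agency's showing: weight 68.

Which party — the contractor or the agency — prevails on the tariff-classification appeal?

contractor

Stage 1 — burden on contractor; standard: a more-likely-than-not showing (weight is at least 54).
    (a): 54 (agency's 25 disregarded) ≥ 54 [met]
  The contractor carries Stage 1; the agency now bears the burden.
Stage 2 — burden on agency; standard: a clear and cogent showing (weight is at least 74).
    (b): 68 < 74 [not met]
  Not every element is met, so the agency fails to carry Stage 2.
The contractor prevails.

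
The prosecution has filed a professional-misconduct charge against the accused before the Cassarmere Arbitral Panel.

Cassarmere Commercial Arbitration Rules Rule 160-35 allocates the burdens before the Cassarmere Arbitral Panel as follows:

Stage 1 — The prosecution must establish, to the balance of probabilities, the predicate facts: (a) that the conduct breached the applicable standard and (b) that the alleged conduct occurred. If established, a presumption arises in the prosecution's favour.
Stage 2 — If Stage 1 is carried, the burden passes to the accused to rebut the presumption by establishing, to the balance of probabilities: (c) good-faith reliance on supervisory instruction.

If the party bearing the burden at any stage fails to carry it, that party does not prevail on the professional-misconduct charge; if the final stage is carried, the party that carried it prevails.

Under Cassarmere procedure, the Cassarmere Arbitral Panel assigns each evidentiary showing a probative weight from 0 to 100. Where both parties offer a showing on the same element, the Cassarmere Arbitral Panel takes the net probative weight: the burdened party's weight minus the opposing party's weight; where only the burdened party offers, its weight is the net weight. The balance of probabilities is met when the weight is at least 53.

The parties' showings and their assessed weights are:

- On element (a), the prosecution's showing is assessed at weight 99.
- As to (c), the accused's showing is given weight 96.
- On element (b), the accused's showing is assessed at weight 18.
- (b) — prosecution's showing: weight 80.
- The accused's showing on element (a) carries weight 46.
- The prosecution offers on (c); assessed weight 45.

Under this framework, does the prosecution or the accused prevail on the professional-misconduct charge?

At Stage 1 the prosecution must meet the balance of probabilities (weight is at least 53): on (a) the weight is 99 less the opposing 46 gives net 53, which does reach 53, so (a) meets the standard; on (b) the weight is 80 less the opposing 18 gives net 62, which does reach 53, so (b) meets the standard.
  All elements met. The burden passes to the accused.
At Stage 2 the accused must meet the balance of probabilities (weight is at least 53): on (c) the weight is 96 less the opposing 45 gives net 51, < 53, so (c) does not meet the standard.
  Stage 2 not carried; the accused fails its burden.
The analysis ends at Stage 2; the prosecution prevails.

prosecution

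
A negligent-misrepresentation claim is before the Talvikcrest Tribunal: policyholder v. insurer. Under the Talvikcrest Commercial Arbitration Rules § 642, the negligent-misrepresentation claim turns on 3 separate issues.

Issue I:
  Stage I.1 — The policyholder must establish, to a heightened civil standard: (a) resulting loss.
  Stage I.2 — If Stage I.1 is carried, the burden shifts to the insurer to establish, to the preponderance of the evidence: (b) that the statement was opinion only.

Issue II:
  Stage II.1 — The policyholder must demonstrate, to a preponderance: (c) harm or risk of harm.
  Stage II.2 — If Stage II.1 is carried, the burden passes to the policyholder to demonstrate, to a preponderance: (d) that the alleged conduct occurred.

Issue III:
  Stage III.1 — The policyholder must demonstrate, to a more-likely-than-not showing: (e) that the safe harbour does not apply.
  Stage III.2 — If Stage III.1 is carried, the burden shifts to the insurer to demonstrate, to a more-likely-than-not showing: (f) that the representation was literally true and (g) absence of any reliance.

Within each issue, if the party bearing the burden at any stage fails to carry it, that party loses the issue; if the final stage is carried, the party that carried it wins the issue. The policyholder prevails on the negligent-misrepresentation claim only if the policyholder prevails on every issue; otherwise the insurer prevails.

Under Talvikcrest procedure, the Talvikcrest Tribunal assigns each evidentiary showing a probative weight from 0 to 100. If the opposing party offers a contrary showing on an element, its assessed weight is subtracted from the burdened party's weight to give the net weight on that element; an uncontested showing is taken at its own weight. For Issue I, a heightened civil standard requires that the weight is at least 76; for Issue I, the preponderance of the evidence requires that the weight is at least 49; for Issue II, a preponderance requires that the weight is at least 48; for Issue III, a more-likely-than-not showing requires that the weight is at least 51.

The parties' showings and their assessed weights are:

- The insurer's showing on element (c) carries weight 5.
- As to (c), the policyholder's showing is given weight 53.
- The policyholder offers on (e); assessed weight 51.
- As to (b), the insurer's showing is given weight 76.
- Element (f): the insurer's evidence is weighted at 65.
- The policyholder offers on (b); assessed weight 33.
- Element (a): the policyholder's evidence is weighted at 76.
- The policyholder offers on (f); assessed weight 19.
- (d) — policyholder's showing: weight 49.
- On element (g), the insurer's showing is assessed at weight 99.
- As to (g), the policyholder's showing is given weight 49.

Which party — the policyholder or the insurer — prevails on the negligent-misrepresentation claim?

— Issue I —
At Stage I.1 the policyholder must meet a heightened civil standard (weight is at least 76): on (a) the weight is 76, ≥ 76, so (a) meets the standard.
  All elements met. The burden passes to the insurer.
At Stage I.2 the insurer must meet the preponderance of the evidence (weight is at least 49): on (b) the weight is 76 less the opposing 33 gives net 43, < 49, so (b) does not meet the standard.
  The insurer does not carry Stage I.2.
So the policyholder prevails on this issue.
— Issue II —
Stage II.1 (policyholder, a preponderance, weight is at least 48): (c) net 53−5=48 ≥ 48 — meets.
  Stage II.1 is satisfied; the policyholder continues to bear the burden.
Stage II.2 (policyholder, a preponderance, weight is at least 48): (d) 49 ≥ 48 — meets.
  All elements met at the final stage.
All stages carried — the policyholder prevails on this issue.
— Issue III —
Stage III.1 (policyholder, a more-likely-than-not showing, weight is at least 51): (e) 51 ≥ 51 — meets.
  Stage III.1 carried; the burden shifts to the insurer.
Stage III.2 (insurer, a more-likely-than-not showing, weight is at least 51): (f) net 65−19=46 < 51 — fails; (g) net 99−49=50 < 51 — fails.
  Stage III.2 not carried; the insurer fails its burden.
The analysis ends at Stage III.2; the policyholder prevails on this issue.
Per-issue: Issue I → policyholder; Issue II → policyholder; Issue III → policyholder. The policyholder must prevail on every issue; overall, the policyholder prevails.

policyholder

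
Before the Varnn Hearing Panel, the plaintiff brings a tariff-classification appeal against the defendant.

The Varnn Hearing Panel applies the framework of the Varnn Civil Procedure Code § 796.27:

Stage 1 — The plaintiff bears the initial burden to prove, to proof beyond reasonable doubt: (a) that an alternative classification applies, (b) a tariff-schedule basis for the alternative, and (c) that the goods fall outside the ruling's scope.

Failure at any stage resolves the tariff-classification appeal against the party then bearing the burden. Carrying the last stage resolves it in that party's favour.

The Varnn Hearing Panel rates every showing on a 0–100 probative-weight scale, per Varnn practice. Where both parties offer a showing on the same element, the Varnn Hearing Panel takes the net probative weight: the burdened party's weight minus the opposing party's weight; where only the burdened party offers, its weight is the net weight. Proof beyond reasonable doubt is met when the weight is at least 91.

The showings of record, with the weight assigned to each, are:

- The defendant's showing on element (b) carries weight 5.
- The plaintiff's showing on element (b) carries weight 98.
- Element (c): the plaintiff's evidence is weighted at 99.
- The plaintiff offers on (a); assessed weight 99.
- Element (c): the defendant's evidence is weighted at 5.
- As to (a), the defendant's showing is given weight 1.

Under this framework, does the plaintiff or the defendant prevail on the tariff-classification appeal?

plaintiff

At Stage 1 the plaintiff must meet proof beyond reasonable doubt (weight is at least 91): on (a) the weight is 99 less the opposing 1 gives net 98, ≥ 91, so (a) meets the standard; on (b) the weight is 98 less the opposing 5 gives net 93, which does reach 91, so (b) meets the standard; on (c) the weight is 99 less the opposing 5 gives net 94, ≥ 91, so (c) meets the standard.
  The plaintiff carries the last stage.
All stages carried — the plaintiff prevails.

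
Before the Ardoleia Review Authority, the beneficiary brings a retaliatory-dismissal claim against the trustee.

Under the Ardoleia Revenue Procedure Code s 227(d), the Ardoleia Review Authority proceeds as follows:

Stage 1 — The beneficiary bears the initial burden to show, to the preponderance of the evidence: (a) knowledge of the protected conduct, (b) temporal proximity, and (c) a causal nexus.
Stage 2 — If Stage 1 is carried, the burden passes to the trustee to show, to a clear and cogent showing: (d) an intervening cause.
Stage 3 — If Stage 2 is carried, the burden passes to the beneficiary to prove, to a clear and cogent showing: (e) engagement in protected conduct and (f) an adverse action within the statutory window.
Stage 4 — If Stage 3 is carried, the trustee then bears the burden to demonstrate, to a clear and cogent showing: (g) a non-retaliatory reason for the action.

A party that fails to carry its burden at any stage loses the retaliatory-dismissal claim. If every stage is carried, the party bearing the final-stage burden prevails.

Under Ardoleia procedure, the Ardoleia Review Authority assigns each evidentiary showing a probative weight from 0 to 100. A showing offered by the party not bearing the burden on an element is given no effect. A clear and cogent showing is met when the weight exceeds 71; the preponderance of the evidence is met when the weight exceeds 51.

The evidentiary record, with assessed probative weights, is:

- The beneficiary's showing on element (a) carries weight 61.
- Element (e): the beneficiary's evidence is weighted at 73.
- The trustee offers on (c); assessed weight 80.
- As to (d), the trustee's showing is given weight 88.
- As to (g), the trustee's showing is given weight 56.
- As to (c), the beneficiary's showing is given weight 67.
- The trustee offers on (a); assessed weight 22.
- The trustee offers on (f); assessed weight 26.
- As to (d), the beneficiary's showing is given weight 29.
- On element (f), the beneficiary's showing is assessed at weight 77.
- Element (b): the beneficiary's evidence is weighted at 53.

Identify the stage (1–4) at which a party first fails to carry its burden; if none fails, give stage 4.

stage 4

Stage 1 (beneficiary, the preponderance of the evidence, weight exceeds 51): (a) 61 (trustee's 22 disregarded) > 51 — meets; (b) 53 > 51 — meets; (c) 67 (trustee's 80 disregarded) > 51 — meets.
  The beneficiary carries Stage 1; the trustee now bears the burden.
Stage 2 (trustee, a clear and cogent showing, weight exceeds 71): (d) 88 (beneficiary's 29 disregarded) > 71 — meets.
  Stage 2 is satisfied; the onus moves to the beneficiary.
Stage 3 (beneficiary, a clear and cogent showing, weight exceeds 71): (e) 73 > 71 — meets; (f) 77 (trustee's 26 disregarded) > 71 — meets.
  Stage 3 carried; the burden shifts to the trustee.
Stage 4 (trustee, a clear and cogent showing, weight exceeds 71): (g) 56 ≤ 71 — fails.
  Stage 4 not carried; the trustee fails its burden.
The beneficiary prevails.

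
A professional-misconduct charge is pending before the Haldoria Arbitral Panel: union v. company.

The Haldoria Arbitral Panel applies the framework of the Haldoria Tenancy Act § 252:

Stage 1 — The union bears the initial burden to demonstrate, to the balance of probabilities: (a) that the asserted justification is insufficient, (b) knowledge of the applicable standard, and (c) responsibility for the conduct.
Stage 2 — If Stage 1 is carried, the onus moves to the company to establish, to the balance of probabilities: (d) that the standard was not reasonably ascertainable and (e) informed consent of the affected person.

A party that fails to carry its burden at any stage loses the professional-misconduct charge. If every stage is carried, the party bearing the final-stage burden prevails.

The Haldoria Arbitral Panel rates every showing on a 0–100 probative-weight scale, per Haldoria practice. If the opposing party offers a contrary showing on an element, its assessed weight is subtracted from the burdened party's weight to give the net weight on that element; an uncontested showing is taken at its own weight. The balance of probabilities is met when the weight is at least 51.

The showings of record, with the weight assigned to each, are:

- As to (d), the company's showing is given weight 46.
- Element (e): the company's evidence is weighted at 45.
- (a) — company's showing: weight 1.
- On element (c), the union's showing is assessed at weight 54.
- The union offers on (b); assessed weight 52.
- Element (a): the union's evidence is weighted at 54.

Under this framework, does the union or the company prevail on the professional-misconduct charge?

Stage 1 — burden on union; standard: the balance of probabilities (weight is at least 51).
    (a): 54 − 1 = 53 ≥ 51 [met]
    (b): 52 ≥ 51 [met]
    (c): 54 ≥ 51 [met]
  The union carries Stage 1; the company now bears the burden.
Stage 2 — burden on company; standard: the balance of probabilities (weight is at least 51).
    (d): 46 < 51 [not met]
    (e): 45 < 51 [not met]
  Not every element is met, so the company fails to carry Stage 2.
The union prevails.

union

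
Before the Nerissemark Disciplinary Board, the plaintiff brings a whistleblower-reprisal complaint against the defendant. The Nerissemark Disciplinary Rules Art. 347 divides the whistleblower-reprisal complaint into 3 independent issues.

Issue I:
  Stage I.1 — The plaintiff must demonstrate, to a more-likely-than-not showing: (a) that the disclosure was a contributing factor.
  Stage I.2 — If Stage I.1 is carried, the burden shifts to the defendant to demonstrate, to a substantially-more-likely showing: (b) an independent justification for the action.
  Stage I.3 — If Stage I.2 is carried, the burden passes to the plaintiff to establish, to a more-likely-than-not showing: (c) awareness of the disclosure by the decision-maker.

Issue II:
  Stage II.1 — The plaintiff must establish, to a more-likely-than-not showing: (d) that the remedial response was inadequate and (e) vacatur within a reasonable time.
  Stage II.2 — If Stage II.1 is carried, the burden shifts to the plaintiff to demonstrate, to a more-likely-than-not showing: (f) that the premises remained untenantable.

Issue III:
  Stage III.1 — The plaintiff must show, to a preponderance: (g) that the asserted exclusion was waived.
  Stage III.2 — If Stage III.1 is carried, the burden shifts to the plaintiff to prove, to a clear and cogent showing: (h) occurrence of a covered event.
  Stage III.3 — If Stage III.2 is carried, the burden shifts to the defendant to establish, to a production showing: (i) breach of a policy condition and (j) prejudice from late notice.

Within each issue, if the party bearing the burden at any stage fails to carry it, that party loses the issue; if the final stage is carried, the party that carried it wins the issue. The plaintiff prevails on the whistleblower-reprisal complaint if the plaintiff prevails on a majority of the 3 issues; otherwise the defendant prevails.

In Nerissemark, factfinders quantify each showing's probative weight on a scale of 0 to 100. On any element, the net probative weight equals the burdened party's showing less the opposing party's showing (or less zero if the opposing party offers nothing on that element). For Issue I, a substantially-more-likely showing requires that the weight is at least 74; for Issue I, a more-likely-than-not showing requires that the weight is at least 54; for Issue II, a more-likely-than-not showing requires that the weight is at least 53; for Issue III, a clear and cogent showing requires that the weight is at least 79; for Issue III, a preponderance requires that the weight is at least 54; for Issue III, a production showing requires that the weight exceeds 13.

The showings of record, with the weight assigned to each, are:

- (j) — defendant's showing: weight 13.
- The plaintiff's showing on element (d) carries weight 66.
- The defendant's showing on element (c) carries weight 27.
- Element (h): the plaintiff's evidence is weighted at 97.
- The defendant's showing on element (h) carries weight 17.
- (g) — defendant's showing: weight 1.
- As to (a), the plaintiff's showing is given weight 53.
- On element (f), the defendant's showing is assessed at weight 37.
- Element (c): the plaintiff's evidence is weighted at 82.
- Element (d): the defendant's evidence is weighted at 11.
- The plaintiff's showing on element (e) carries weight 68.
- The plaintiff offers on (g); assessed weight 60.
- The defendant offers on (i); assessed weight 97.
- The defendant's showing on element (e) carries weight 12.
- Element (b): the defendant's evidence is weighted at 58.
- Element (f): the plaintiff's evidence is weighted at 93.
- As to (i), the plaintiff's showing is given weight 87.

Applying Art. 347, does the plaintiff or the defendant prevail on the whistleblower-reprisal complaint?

— Issue I —
At Stage I.1 the plaintiff must meet a more-likely-than-not showing (weight is at least 54): on (a) the weight is 53, < 54, so (a) does not meet the standard.
  The plaintiff does not carry Stage I.1.
So the defendant prevails on this issue.
— Issue II —
At Stage II.1 the plaintiff must meet a more-likely-than-not showing (weight is at least 53): on (d) the weight is 66 less the opposing 11 gives net 55, ≥ 53, so (d) meets the standard; on (e) the weight is 68 less the opposing 12 gives net 56, which does reach 53, so (e) meets the standard.
  Stage II.1 carried; the burden remains with the plaintiff.
At Stage II.2 the plaintiff must meet a more-likely-than-not showing (weight is at least 53): on (f) the weight is 93 less the opposing 37 gives net 56, ≥ 53, so (f) meets the standard.
  Stage II.2 carried; the final stage is satisfied.
All stages carried — the plaintiff prevails on this issue.
— Issue III —
Stage III.1 — burden on plaintiff; standard: a preponderance (weight is at least 54).
    (g): 60 − 1 = 59 ≥ 54 [met]
  Stage III.1 carried; the burden remains with the plaintiff.
Stage III.2 — burden on plaintiff; standard: a clear and cogent showing (weight is at least 79).
    (h): 97 − 17 = 80 ≥ 79 [met]
  The plaintiff carries Stage III.2; the defendant now bears the burden.
Stage III.3 — burden on defendant; standard: a production showing (weight exceeds 13).
    (i): 97 − 87 = 10 ≤ 13 [not met]
    (j): 13 ≤ 13 [not met]
  Stage III.3 not carried; the defendant fails its burden.
So the plaintiff prevails on this issue.
Per-issue: Issue I → defendant; Issue II → plaintiff; Issue III → plaintiff. The plaintiff must prevail on a majority of issues; overall, the plaintiff prevails.

plaintiff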